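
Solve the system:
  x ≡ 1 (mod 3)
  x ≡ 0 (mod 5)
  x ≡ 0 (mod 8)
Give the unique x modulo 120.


Moduli 3, 5, 8 are pairwise coprime; by CRT there is a unique solution modulo M = 3 · 5 · 8 = 120.
Solve pairwise, accumulating the modulus:
  Start with x ≡ 1 (mod 3).
  Combine with x ≡ 0 (mod 5): since gcd(3, 5) = 1, we get a unique residue mod 15.
    Write x = 1 + 3·t and substitute into x ≡ 0 (mod 5): 3·t ≡ 0 − 1 = -1 (mod 5).
    Reduce coefficients mod 5: 3·t ≡ 4 (mod 5).
    The inverse of 3 mod 5 is 2 (since 3·2 = 6 = 1·5 + 1), so t ≡ 2·4 = 8 ≡ 3 (mod 5).
    Then x = 1 + 3·3 = 10, valid modulo lcm(3, 5) = 15: x ≡ 10 (mod 15).
  Combine with x ≡ 0 (mod 8): since gcd(15, 8) = 1, we get a unique residue mod 120.
    Write x = 10 + 15·t and substitute into x ≡ 0 (mod 8): 15·t ≡ 0 − 10 = -10 (mod 8).
    Reduce coefficients mod 8: 7·t ≡ 6 (mod 8).
    The inverse of 7 mod 8 is 7 (since 7·7 = 49 = 6·8 + 1), so t ≡ 7·6 = 42 ≡ 2 (mod 8).
    Then x = 10 + 15·2 = 40, valid modulo lcm(15, 8) = 120: x ≡ 40 (mod 120).
Verify: 40 mod 3 = 1 ✓, 40 mod 5 = 0 ✓, 40 mod 8 = 0 ✓.

x ≡ 40 (mod 120).


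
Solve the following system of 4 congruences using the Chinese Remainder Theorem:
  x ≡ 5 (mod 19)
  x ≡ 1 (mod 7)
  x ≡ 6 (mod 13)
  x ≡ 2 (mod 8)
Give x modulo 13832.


Product of moduli M = 19 · 7 · 13 · 8 = 13832.
Merge one congruence at a time:
  Start: x ≡ 5 (mod 19).
  Combine with x ≡ 1 (mod 7); new modulus lcm = 133.
    Write x = 5 + 19·t and substitute into x ≡ 1 (mod 7): 19·t ≡ 1 − 5 = -4 (mod 7).
    Reduce coefficients mod 7: 5·t ≡ 3 (mod 7).
    The inverse of 5 mod 7 is 3 (since 5·3 = 15 = 2·7 + 1), so t ≡ 3·3 = 9 ≡ 2 (mod 7).
    Then x = 5 + 19·2 = 43, valid modulo lcm(19, 7) = 133: x ≡ 43 (mod 133).
  Combine with x ≡ 6 (mod 13); new modulus lcm = 1729.
    Write x = 43 + 133·t and substitute into x ≡ 6 (mod 13): 133·t ≡ 6 − 43 = -37 (mod 13).
    Reduce coefficients mod 13: 3·t ≡ 2 (mod 13).
    The inverse of 3 mod 13 is 9 (since 3·9 = 27 = 2·13 + 1), so t ≡ 9·2 = 18 ≡ 5 (mod 13).
    Then x = 43 + 133·5 = 708, valid modulo lcm(133, 13) = 1729: x ≡ 708 (mod 1729).
  Combine with x ≡ 2 (mod 8); new modulus lcm = 13832.
    Write x = 708 + 1729·t and substitute into x ≡ 2 (mod 8): 1729·t ≡ 2 − 708 = -706 (mod 8).
    Reduce coefficients mod 8: 1·t ≡ 6 (mod 8).
    So t ≡ 6 (mod 8).
    Then x = 708 + 1729·6 = 11082, valid modulo lcm(1729, 8) = 13832: x ≡ 11082 (mod 13832).
Verify against each original: 11082 mod 19 = 5, 11082 mod 7 = 1, 11082 mod 13 = 6, 11082 mod 8 = 2.

x ≡ 11082 (mod 13832).


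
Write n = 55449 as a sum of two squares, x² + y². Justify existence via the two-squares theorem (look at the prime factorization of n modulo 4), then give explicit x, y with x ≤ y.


Step 1: Factor n = 55449 = 3^2 · 61 · 101.
Step 2: Check the mod-4 condition on each prime factor: 3 ≡ 3 (mod 4), exponent 2 (must be even); 61 ≡ 1 (mod 4), exponent 1; 101 ≡ 1 (mod 4), exponent 1.
All primes ≡ 3 (mod 4) appear to even exponent (or don't appear), so by the two-squares theorem n IS expressible as a sum of two squares.
Step 3: Build a representation. Group n = k² · m with k = 3 and m = 61 · 101 = 6161 (a product of primes ≡ 1 (mod 4)); a representation of m scales to one of n via (k·x)² + (k·y)² = k²(x² + y²). Each prime p ≡ 1 (mod 4) is itself a sum of two squares; find a² by testing p − a² for a perfect square:
  61: 61 − 1² = 60, 61 − 2² = 57, 61 − 3² = 52, 61 − 4² = 45, 61 − 5² = 36 = 6² ⇒ 61 = 5² + 6².
  101: 101 − 1² = 100 = 10² ⇒ 101 = 1² + 10².
  Combine using the Brahmagupta–Fibonacci identity (a² + b²)(c² + d²) = (ac − bd)² + (ad + bc)² = (ac + bd)² + (ad − bc)²:
  61 · 101 = 6161: from (5² + 6²)(1² + 10²), take (5·1 − 6·10, 5·10 + 6·1) = (5 − 60, 50 + 6) = (-55, 56); dropping signs (only squares matter) gives (55, 56); check 55² + 56² = 3025 + 3136 = 6161 ✓.
  Scale by k = 3: (3·55, 3·56) = (165, 168).
Step 4: Order so x ≤ y and verify: 165² + 168² = 27225 + 28224 = 55449 = n. ✓

n = 55449 = 165² + 168² (one valid representation with x ≤ y).


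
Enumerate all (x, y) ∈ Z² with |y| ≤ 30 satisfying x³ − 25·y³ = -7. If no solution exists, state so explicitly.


The equation is x³ - 25y³ = -7. For fixed y, x³ = 25·y³ − 7, so a solution requires the RHS to be a perfect cube.
Strategy: iterate y from -30 to 30, compute RHS = 25·y³ − 7, and check whether it is a (positive or negative) perfect cube.
Check small values of y:
  y = 0: RHS = -7 is not a perfect cube.
  y = 1: RHS = 18 is not a perfect cube.
  y = -1: RHS = -32 is not a perfect cube.
  y = 2: RHS = 193 is not a perfect cube.
  y = -2: RHS = -207 is not a perfect cube.
  y = 3: RHS = 668 is not a perfect cube.
  y = -3: RHS = -682 is not a perfect cube.
Continuing the search up to |y| = 30 finds no solutions either.
No (x, y) in the scanned range satisfies the equation.

No integer solutions with |y| ≤ 30.


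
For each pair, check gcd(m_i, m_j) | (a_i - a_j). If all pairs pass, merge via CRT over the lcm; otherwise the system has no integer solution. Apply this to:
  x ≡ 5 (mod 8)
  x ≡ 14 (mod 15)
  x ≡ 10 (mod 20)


Moduli 8, 15, 20 are not pairwise coprime, so CRT works modulo lcm(m_i) when all pairwise compatibility conditions hold.
Pairwise compatibility: gcd(m_i, m_j) must divide a_i - a_j for every pair.
Merge one congruence at a time:
  Start: x ≡ 5 (mod 8).
  Combine with x ≡ 14 (mod 15): gcd(8, 15) = 1; 14 - 5 = 9, which IS divisible by 1, so compatible.
    Write x = 5 + 8·t and substitute into x ≡ 14 (mod 15): 8·t ≡ 14 − 5 = 9 (mod 15).
    The inverse of 8 mod 15 is 2 (since 8·2 = 16 = 1·15 + 1), so t ≡ 2·9 = 18 ≡ 3 (mod 15).
    Then x = 5 + 8·3 = 29, valid modulo lcm(8, 15) = 120: x ≡ 29 (mod 120).
  Combine with x ≡ 10 (mod 20): gcd(120, 20) = 20, and 10 - 29 = -19 is NOT divisible by 20.
    ⇒ system is inconsistent (no integer solution).

No solution (the system is inconsistent).


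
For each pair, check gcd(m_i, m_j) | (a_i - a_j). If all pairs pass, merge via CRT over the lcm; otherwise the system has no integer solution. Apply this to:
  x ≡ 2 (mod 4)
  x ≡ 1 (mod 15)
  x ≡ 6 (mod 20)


Moduli 4, 15, 20 are not pairwise coprime, so CRT works modulo lcm(m_i) when all pairwise compatibility conditions hold.
Pairwise compatibility: gcd(m_i, m_j) must divide a_i - a_j for every pair.
Merge one congruence at a time:
  Start: x ≡ 2 (mod 4).
  Combine with x ≡ 1 (mod 15): gcd(4, 15) = 1; 1 - 2 = -1, which IS divisible by 1, so compatible.
    Write x = 2 + 4·t and substitute into x ≡ 1 (mod 15): 4·t ≡ 1 − 2 = -1 (mod 15).
    Reduce coefficients mod 15: 4·t ≡ 14 (mod 15).
    The inverse of 4 mod 15 is 4 (since 4·4 = 16 = 1·15 + 1), so t ≡ 4·14 = 56 ≡ 11 (mod 15).
    Then x = 2 + 4·11 = 46, valid modulo lcm(4, 15) = 60: x ≡ 46 (mod 60).
  Combine with x ≡ 6 (mod 20): gcd(60, 20) = 20; 6 - 46 = -40, which IS divisible by 20, so compatible.
    Write x = 46 + 60·t and substitute into x ≡ 6 (mod 20): 60·t ≡ 6 − 46 = -40 (mod 20).
    Divide the congruence (and modulus) by g = 20: 3·t ≡ -2 (mod 1).
    Modulo 1 every t works; take t = 0.
    Then x = 46 + 60·0 = 46, valid modulo lcm(60, 20) = 60: x ≡ 46 (mod 60).
Verify: 46 mod 4 = 2, 46 mod 15 = 1, 46 mod 20 = 6.

x ≡ 46 (mod 60).


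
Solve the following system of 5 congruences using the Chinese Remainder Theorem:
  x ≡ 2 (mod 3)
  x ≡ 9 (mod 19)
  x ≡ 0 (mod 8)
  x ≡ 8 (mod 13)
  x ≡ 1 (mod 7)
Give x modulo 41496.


Product of moduli M = 3 · 19 · 8 · 13 · 7 = 41496.
Merge one congruence at a time:
  Start: x ≡ 2 (mod 3).
  Combine with x ≡ 9 (mod 19); new modulus lcm = 57.
    Write x = 2 + 3·t and substitute into x ≡ 9 (mod 19): 3·t ≡ 9 − 2 = 7 (mod 19).
    The inverse of 3 mod 19 is 13 (since 3·13 = 39 = 2·19 + 1), so t ≡ 13·7 = 91 ≡ 15 (mod 19).
    Then x = 2 + 3·15 = 47, valid modulo lcm(3, 19) = 57: x ≡ 47 (mod 57).
  Combine with x ≡ 0 (mod 8); new modulus lcm = 456.
    Write x = 47 + 57·t and substitute into x ≡ 0 (mod 8): 57·t ≡ 0 − 47 = -47 (mod 8).
    Reduce coefficients mod 8: 1·t ≡ 1 (mod 8).
    So t ≡ 1 (mod 8).
    Then x = 47 + 57·1 = 104, valid modulo lcm(57, 8) = 456: x ≡ 104 (mod 456).
  Combine with x ≡ 8 (mod 13); new modulus lcm = 5928.
    Write x = 104 + 456·t and substitute into x ≡ 8 (mod 13): 456·t ≡ 8 − 104 = -96 (mod 13).
    Reduce coefficients mod 13: 1·t ≡ 8 (mod 13).
    So t ≡ 8 (mod 13).
    Then x = 104 + 456·8 = 3752, valid modulo lcm(456, 13) = 5928: x ≡ 3752 (mod 5928).
  Combine with x ≡ 1 (mod 7); new modulus lcm = 41496.
    Write x = 3752 + 5928·t and substitute into x ≡ 1 (mod 7): 5928·t ≡ 1 − 3752 = -3751 (mod 7).
    Reduce coefficients mod 7: 6·t ≡ 1 (mod 7).
    The inverse of 6 mod 7 is 6 (since 6·6 = 36 = 5·7 + 1), so t ≡ 6·1 = 6 ≡ 6 (mod 7).
    Then x = 3752 + 5928·6 = 39320, valid modulo lcm(5928, 7) = 41496: x ≡ 39320 (mod 41496).
Verify against each original: 39320 mod 3 = 2, 39320 mod 19 = 9, 39320 mod 8 = 0, 39320 mod 13 = 8, 39320 mod 7 = 1.

x ≡ 39320 (mod 41496).


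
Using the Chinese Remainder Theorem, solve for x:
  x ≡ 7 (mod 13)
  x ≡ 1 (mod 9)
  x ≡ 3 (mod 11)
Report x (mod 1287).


Moduli 13, 9, 11 are pairwise coprime; by CRT there is a unique solution modulo M = 13 · 9 · 11 = 1287.
Solve pairwise, accumulating the modulus:
  Start with x ≡ 7 (mod 13).
  Combine with x ≡ 1 (mod 9): since gcd(13, 9) = 1, we get a unique residue mod 117.
    Write x = 7 + 13·t and substitute into x ≡ 1 (mod 9): 13·t ≡ 1 − 7 = -6 (mod 9).
    Reduce coefficients mod 9: 4·t ≡ 3 (mod 9).
    The inverse of 4 mod 9 is 7 (since 4·7 = 28 = 3·9 + 1), so t ≡ 7·3 = 21 ≡ 3 (mod 9).
    Then x = 7 + 13·3 = 46, valid modulo lcm(13, 9) = 117: x ≡ 46 (mod 117).
  Combine with x ≡ 3 (mod 11): since gcd(117, 11) = 1, we get a unique residue mod 1287.
    Write x = 46 + 117·t and substitute into x ≡ 3 (mod 11): 117·t ≡ 3 − 46 = -43 (mod 11).
    Reduce coefficients mod 11: 7·t ≡ 1 (mod 11).
    The inverse of 7 mod 11 is 8 (since 7·8 = 56 = 5·11 + 1), so t ≡ 8·1 = 8 ≡ 8 (mod 11).
    Then x = 46 + 117·8 = 982, valid modulo lcm(117, 11) = 1287: x ≡ 982 (mod 1287).
Verify: 982 mod 13 = 7 ✓, 982 mod 9 = 1 ✓, 982 mod 11 = 3 ✓.

x ≡ 982 (mod 1287).


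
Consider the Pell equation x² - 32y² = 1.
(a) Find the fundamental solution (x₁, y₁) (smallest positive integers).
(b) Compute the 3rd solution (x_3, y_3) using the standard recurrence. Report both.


Step 1: Find the fundamental solution (x₁, y₁) of x² - 32y² = 1.
  Expand √32 as a continued fraction. a₀ = ⌊√32⌋ = 5; iterate m_{k+1} = d_k·a_k − m_k, d_{k+1} = (32 − m_{k+1}²)/d_k, a_{k+1} = ⌊(a₀ + m_{k+1})/d_{k+1}⌋ (starting m₀ = 0, d₀ = 1), with convergents p_k = a_k·p_{k-1} + p_{k-2}, q_k = a_k·q_{k-1} + q_{k-2} (p₋₁ = 1, q₋₁ = 0):
  k = 0: a₀ = 5; p₀/q₀ = 5/1; p₀² − 32·q₀² = 25 − 32 = -7.
  k = 1: m = 5, d = 7, a = ⌊(5 + 5)/7⌋ = 1; p/q = (1·5 + 1)/(1·1 + 0) = 6/1; p² − 32·q² = 36 − 32 = 4.
  k = 2: m = 2, d = 4, a = ⌊(5 + 2)/4⌋ = 1; p/q = (1·6 + 5)/(1·1 + 1) = 11/2; p² − 32·q² = 121 − 128 = -7.
  k = 3: m = 2, d = 7, a = ⌊(5 + 2)/7⌋ = 1; p/q = (1·11 + 6)/(1·2 + 1) = 17/3; p² − 32·q² = 289 − 288 = 1.
  The first convergent with p² − 32·q² = 1 gives the fundamental solution (x₁, y₁) = (17, 3).
Step 2: Apply the recurrence (x_{n+1}, y_{n+1}) = (x₁x_n + 32y₁y_n, x₁y_n + y₁x_n) repeatedly.
  From (x_1, y_1) = (17, 3): x_2 = 17·17 + 32·3·3 = 577; y_2 = 17·3 + 3·17 = 102.
  From (x_2, y_2) = (577, 102): x_3 = 17·577 + 32·3·102 = 19601; y_3 = 17·102 + 3·577 = 3465.
Step 3: Verify x_3² - 32·y_3² = 384199201 - 384199200 = 1 (should be 1). ✓

(x_1, y_1) = (17, 3); (x_3, y_3) = (19601, 3465).


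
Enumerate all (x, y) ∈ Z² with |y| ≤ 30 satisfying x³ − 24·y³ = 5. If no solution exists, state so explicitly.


The equation is x³ - 24y³ = 5. For fixed y, x³ = 24·y³ + 5, so a solution requires the RHS to be a perfect cube.
Strategy: iterate y from -30 to 30, compute RHS = 24·y³ + 5, and check whether it is a (positive or negative) perfect cube.
Check small values of y:
  y = 0: RHS = 5 is not a perfect cube.
  y = 1: RHS = 29 is not a perfect cube.
  y = -1: RHS = -19 is not a perfect cube.
  y = 2: RHS = 197 is not a perfect cube.
  y = -2: RHS = -187 is not a perfect cube.
  y = 3: RHS = 653 is not a perfect cube.
  y = -3: RHS = -643 is not a perfect cube.
Continuing the search up to |y| = 30 finds no solutions either.
No (x, y) in the scanned range satisfies the equation.

No integer solutions with |y| ≤ 30.


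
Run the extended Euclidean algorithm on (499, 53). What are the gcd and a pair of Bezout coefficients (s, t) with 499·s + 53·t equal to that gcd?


Euclidean algorithm on (499, 53) — divide until remainder is 0:
  499 = 9 · 53 + 22
  53 = 2 · 22 + 9
  22 = 2 · 9 + 4
  9 = 2 · 4 + 1
  4 = 4 · 1 + 0
gcd(499, 53) = 1.
Track Bezout coefficients alongside the remainders: start with r₀ = 499 = a·1 + b·0 (s = 1, t = 0) and r₁ = 53 = a·0 + b·1 (s = 0, t = 1); each new remainder r_{k+1} = r_{k-1} − q_k·r_k inherits s_{k+1} = s_{k-1} − q_k·s_k, t_{k+1} = t_{k-1} − q_k·t_k, so r_k = a·s_k + b·t_k at every step:
  q = 9: r = 22, s = 1 − 9·0 = 1, t = 0 − 9·1 = -9  (check: 499·1 + 53·(-9) = 22)
  q = 2: r = 9, s = 0 − 2·1 = -2, t = 1 − 2·(-9) = 19  (check: 499·(-2) + 53·19 = 9)
  q = 2: r = 4, s = 1 − 2·(-2) = 5, t = -9 − 2·19 = -47  (check: 499·5 + 53·(-47) = 4)
  q = 2: r = 1, s = -2 − 2·5 = -12, t = 19 − 2·(-47) = 113  (check: 499·(-12) + 53·113 = 1)
The row with r = 1 (the gcd) gives the Bezout coefficients s = -12, t = 113.
Result: 499 · (-12) + 53 · (113) = 1.

gcd(499, 53) = 1; s = -12, t = 113 (check: 499·(-12) + 53·113 = 1).


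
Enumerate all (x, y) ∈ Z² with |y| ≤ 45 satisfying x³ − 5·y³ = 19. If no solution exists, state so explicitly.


The equation is x³ - 5y³ = 19. For fixed y, x³ = 5·y³ + 19, so a solution requires the RHS to be a perfect cube.
Strategy: iterate y from -45 to 45, compute RHS = 5·y³ + 19, and check whether it is a (positive or negative) perfect cube.
Check small values of y:
  y = 0: RHS = 19 is not a perfect cube.
  y = 1: RHS = 24 is not a perfect cube.
  y = -1: RHS = 14 is not a perfect cube.
  y = 2: RHS = 59 is not a perfect cube.
  y = -2: RHS = -21 is not a perfect cube.
  y = 3: RHS = 154 is not a perfect cube.
  y = -3: RHS = -116 is not a perfect cube.
Continuing the search up to |y| = 45 finds no solutions either.
No (x, y) in the scanned range satisfies the equation.

No integer solutions with |y| ≤ 45.


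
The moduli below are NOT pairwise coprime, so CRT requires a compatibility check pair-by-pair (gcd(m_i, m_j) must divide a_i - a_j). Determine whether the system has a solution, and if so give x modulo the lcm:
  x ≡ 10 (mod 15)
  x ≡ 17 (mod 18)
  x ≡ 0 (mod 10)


Moduli 15, 18, 10 are not pairwise coprime, so CRT works modulo lcm(m_i) when all pairwise compatibility conditions hold.
Pairwise compatibility: gcd(m_i, m_j) must divide a_i - a_j for every pair.
Merge one congruence at a time:
  Start: x ≡ 10 (mod 15).
  Combine with x ≡ 17 (mod 18): gcd(15, 18) = 3, and 17 - 10 = 7 is NOT divisible by 3.
    ⇒ system is inconsistent (no integer solution).

No solution (the system is inconsistent).


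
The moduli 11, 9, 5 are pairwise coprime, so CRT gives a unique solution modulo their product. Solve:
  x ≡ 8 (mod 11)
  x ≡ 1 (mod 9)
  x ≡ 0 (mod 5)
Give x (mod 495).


Moduli 11, 9, 5 are pairwise coprime; by CRT there is a unique solution modulo M = 11 · 9 · 5 = 495.
Solve pairwise, accumulating the modulus:
  Start with x ≡ 8 (mod 11).
  Combine with x ≡ 1 (mod 9): since gcd(11, 9) = 1, we get a unique residue mod 99.
    Write x = 8 + 11·t and substitute into x ≡ 1 (mod 9): 11·t ≡ 1 − 8 = -7 (mod 9).
    Reduce coefficients mod 9: 2·t ≡ 2 (mod 9).
    The inverse of 2 mod 9 is 5 (since 2·5 = 10 = 1·9 + 1), so t ≡ 5·2 = 10 ≡ 1 (mod 9).
    Then x = 8 + 11·1 = 19, valid modulo lcm(11, 9) = 99: x ≡ 19 (mod 99).
  Combine with x ≡ 0 (mod 5): since gcd(99, 5) = 1, we get a unique residue mod 495.
    Write x = 19 + 99·t and substitute into x ≡ 0 (mod 5): 99·t ≡ 0 − 19 = -19 (mod 5).
    Reduce coefficients mod 5: 4·t ≡ 1 (mod 5).
    The inverse of 4 mod 5 is 4 (since 4·4 = 16 = 3·5 + 1), so t ≡ 4·1 = 4 ≡ 4 (mod 5).
    Then x = 19 + 99·4 = 415, valid modulo lcm(99, 5) = 495: x ≡ 415 (mod 495).
Verify: 415 mod 11 = 8 ✓, 415 mod 9 = 1 ✓, 415 mod 5 = 0 ✓.

x ≡ 415 (mod 495).


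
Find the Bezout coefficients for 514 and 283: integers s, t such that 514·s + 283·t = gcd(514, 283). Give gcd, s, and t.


Euclidean algorithm on (514, 283) — divide until remainder is 0:
  514 = 1 · 283 + 231
  283 = 1 · 231 + 52
  231 = 4 · 52 + 23
  52 = 2 · 23 + 6
  23 = 3 · 6 + 5
  6 = 1 · 5 + 1
  5 = 5 · 1 + 0
gcd(514, 283) = 1.
Track Bezout coefficients alongside the remainders: start with r₀ = 514 = a·1 + b·0 (s = 1, t = 0) and r₁ = 283 = a·0 + b·1 (s = 0, t = 1); each new remainder r_{k+1} = r_{k-1} − q_k·r_k inherits s_{k+1} = s_{k-1} − q_k·s_k, t_{k+1} = t_{k-1} − q_k·t_k, so r_k = a·s_k + b·t_k at every step:
  q = 1: r = 231, s = 1 − 1·0 = 1, t = 0 − 1·1 = -1  (check: 514·1 + 283·(-1) = 231)
  q = 1: r = 52, s = 0 − 1·1 = -1, t = 1 − 1·(-1) = 2  (check: 514·(-1) + 283·2 = 52)
  q = 4: r = 23, s = 1 − 4·(-1) = 5, t = -1 − 4·2 = -9  (check: 514·5 + 283·(-9) = 23)
  q = 2: r = 6, s = -1 − 2·5 = -11, t = 2 − 2·(-9) = 20  (check: 514·(-11) + 283·20 = 6)
  q = 3: r = 5, s = 5 − 3·(-11) = 38, t = -9 − 3·20 = -69  (check: 514·38 + 283·(-69) = 5)
  q = 1: r = 1, s = -11 − 1·38 = -49, t = 20 − 1·(-69) = 89  (check: 514·(-49) + 283·89 = 1)
The row with r = 1 (the gcd) gives the Bezout coefficients s = -49, t = 89.
Result: 514 · (-49) + 283 · (89) = 1.

gcd(514, 283) = 1; s = -49, t = 89 (check: 514·(-49) + 283·89 = 1).


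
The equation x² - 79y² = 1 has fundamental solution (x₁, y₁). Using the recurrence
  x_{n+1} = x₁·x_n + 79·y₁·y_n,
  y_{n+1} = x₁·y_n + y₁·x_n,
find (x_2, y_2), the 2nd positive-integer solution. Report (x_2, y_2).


Step 1: Find the fundamental solution (x₁, y₁) of x² - 79y² = 1.
  Expand √79 as a continued fraction. a₀ = ⌊√79⌋ = 8; iterate m_{k+1} = d_k·a_k − m_k, d_{k+1} = (79 − m_{k+1}²)/d_k, a_{k+1} = ⌊(a₀ + m_{k+1})/d_{k+1}⌋ (starting m₀ = 0, d₀ = 1), with convergents p_k = a_k·p_{k-1} + p_{k-2}, q_k = a_k·q_{k-1} + q_{k-2} (p₋₁ = 1, q₋₁ = 0):
  k = 0: a₀ = 8; p₀/q₀ = 8/1; p₀² − 79·q₀² = 64 − 79 = -15.
  k = 1: m = 8, d = 15, a = ⌊(8 + 8)/15⌋ = 1; p/q = (1·8 + 1)/(1·1 + 0) = 9/1; p² − 79·q² = 81 − 79 = 2.
  k = 2: m = 7, d = 2, a = ⌊(8 + 7)/2⌋ = 7; p/q = (7·9 + 8)/(7·1 + 1) = 71/8; p² − 79·q² = 5041 − 5056 = -15.
  k = 3: m = 7, d = 15, a = ⌊(8 + 7)/15⌋ = 1; p/q = (1·71 + 9)/(1·8 + 1) = 80/9; p² − 79·q² = 6400 − 6399 = 1.
  The first convergent with p² − 79·q² = 1 gives the fundamental solution (x₁, y₁) = (80, 9).
Step 2: Apply the recurrence (x_{n+1}, y_{n+1}) = (x₁x_n + 79y₁y_n, x₁y_n + y₁x_n) repeatedly.
  From (x_1, y_1) = (80, 9): x_2 = 80·80 + 79·9·9 = 12799; y_2 = 80·9 + 9·80 = 1440.
Step 3: Verify x_2² - 79·y_2² = 163814401 - 163814400 = 1 (should be 1). ✓

(x_1, y_1) = (80, 9); (x_2, y_2) = (12799, 1440).


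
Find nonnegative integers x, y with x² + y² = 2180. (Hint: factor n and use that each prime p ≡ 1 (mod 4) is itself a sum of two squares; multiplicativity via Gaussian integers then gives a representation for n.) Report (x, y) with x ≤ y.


Step 1: Factor n = 2180 = 2^2 · 5 · 109.
Step 2: Check the mod-4 condition on each prime factor: 2 = 2 (special); 5 ≡ 1 (mod 4), exponent 1; 109 ≡ 1 (mod 4), exponent 1.
All primes ≡ 3 (mod 4) appear to even exponent (or don't appear), so by the two-squares theorem n IS expressible as a sum of two squares.
Step 3: Build a representation. Group n = k² · m with k = 2 and m = 5 · 109 = 545 (a product of primes ≡ 1 (mod 4)); a representation of m scales to one of n via (k·x)² + (k·y)² = k²(x² + y²). Each prime p ≡ 1 (mod 4) is itself a sum of two squares; find a² by testing p − a² for a perfect square:
  5: 5 − 1² = 4 = 2² ⇒ 5 = 1² + 2².
  109: 109 − 1² = 108, 109 − 2² = 105, 109 − 3² = 100 = 10² ⇒ 109 = 3² + 10².
  Combine using the Brahmagupta–Fibonacci identity (a² + b²)(c² + d²) = (ac − bd)² + (ad + bc)² = (ac + bd)² + (ad − bc)²:
  5 · 109 = 545: from (1² + 2²)(3² + 10²), take (1·3 − 2·10, 1·10 + 2·3) = (3 − 20, 10 + 6) = (-17, 16); dropping signs (only squares matter) gives (17, 16); check 17² + 16² = 289 + 256 = 545 ✓.
  Scale by k = 2: (2·17, 2·16) = (34, 32).
Step 4: Order so x ≤ y and verify: 32² + 34² = 1024 + 1156 = 2180 = n. ✓

n = 2180 = 32² + 34² (one valid representation with x ≤ y).


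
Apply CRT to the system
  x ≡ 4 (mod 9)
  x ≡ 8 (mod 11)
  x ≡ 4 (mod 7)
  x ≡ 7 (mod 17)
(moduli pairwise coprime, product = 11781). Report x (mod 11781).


Product of moduli M = 9 · 11 · 7 · 17 = 11781.
Merge one congruence at a time:
  Start: x ≡ 4 (mod 9).
  Combine with x ≡ 8 (mod 11); new modulus lcm = 99.
    Write x = 4 + 9·t and substitute into x ≡ 8 (mod 11): 9·t ≡ 8 − 4 = 4 (mod 11).
    The inverse of 9 mod 11 is 5 (since 9·5 = 45 = 4·11 + 1), so t ≡ 5·4 = 20 ≡ 9 (mod 11).
    Then x = 4 + 9·9 = 85, valid modulo lcm(9, 11) = 99: x ≡ 85 (mod 99).
  Combine with x ≡ 4 (mod 7); new modulus lcm = 693.
    Write x = 85 + 99·t and substitute into x ≡ 4 (mod 7): 99·t ≡ 4 − 85 = -81 (mod 7).
    Reduce coefficients mod 7: 1·t ≡ 3 (mod 7).
    So t ≡ 3 (mod 7).
    Then x = 85 + 99·3 = 382, valid modulo lcm(99, 7) = 693: x ≡ 382 (mod 693).
  Combine with x ≡ 7 (mod 17); new modulus lcm = 11781.
    Write x = 382 + 693·t and substitute into x ≡ 7 (mod 17): 693·t ≡ 7 − 382 = -375 (mod 17).
    Reduce coefficients mod 17: 13·t ≡ 16 (mod 17).
    The inverse of 13 mod 17 is 4 (since 13·4 = 52 = 3·17 + 1), so t ≡ 4·16 = 64 ≡ 13 (mod 17).
    Then x = 382 + 693·13 = 9391, valid modulo lcm(693, 17) = 11781: x ≡ 9391 (mod 11781).
Verify against each original: 9391 mod 9 = 4, 9391 mod 11 = 8, 9391 mod 7 = 4, 9391 mod 17 = 7.

x ≡ 9391 (mod 11781).


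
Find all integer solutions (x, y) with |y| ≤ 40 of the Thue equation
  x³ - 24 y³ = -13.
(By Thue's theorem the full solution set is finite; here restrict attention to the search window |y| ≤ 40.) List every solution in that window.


The equation is x³ - 24y³ = -13. For fixed y, x³ = 24·y³ − 13, so a solution requires the RHS to be a perfect cube.
Strategy: iterate y from -40 to 40, compute RHS = 24·y³ − 13, and check whether it is a (positive or negative) perfect cube.
Check small values of y:
  y = 0: RHS = -13 is not a perfect cube.
  y = 1: RHS = 11 is not a perfect cube.
  y = -1: RHS = -37 is not a perfect cube.
  y = 2: RHS = 179 is not a perfect cube.
  y = -2: RHS = -205 is not a perfect cube.
  y = 3: RHS = 635 is not a perfect cube.
  y = -3: RHS = -661 is not a perfect cube.
Continuing the search up to |y| = 40 finds no solutions either.
No (x, y) in the scanned range satisfies the equation.

No integer solutions with |y| ≤ 40.


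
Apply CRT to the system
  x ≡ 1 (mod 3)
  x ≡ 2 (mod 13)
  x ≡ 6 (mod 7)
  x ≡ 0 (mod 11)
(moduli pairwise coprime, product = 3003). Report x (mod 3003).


Product of moduli M = 3 · 13 · 7 · 11 = 3003.
Merge one congruence at a time:
  Start: x ≡ 1 (mod 3).
  Combine with x ≡ 2 (mod 13); new modulus lcm = 39.
    Write x = 1 + 3·t and substitute into x ≡ 2 (mod 13): 3·t ≡ 2 − 1 = 1 (mod 13).
    The inverse of 3 mod 13 is 9 (since 3·9 = 27 = 2·13 + 1), so t ≡ 9·1 = 9 ≡ 9 (mod 13).
    Then x = 1 + 3·9 = 28, valid modulo lcm(3, 13) = 39: x ≡ 28 (mod 39).
  Combine with x ≡ 6 (mod 7); new modulus lcm = 273.
    Write x = 28 + 39·t and substitute into x ≡ 6 (mod 7): 39·t ≡ 6 − 28 = -22 (mod 7).
    Reduce coefficients mod 7: 4·t ≡ 6 (mod 7).
    The inverse of 4 mod 7 is 2 (since 4·2 = 8 = 1·7 + 1), so t ≡ 2·6 = 12 ≡ 5 (mod 7).
    Then x = 28 + 39·5 = 223, valid modulo lcm(39, 7) = 273: x ≡ 223 (mod 273).
  Combine with x ≡ 0 (mod 11); new modulus lcm = 3003.
    Write x = 223 + 273·t and substitute into x ≡ 0 (mod 11): 273·t ≡ 0 − 223 = -223 (mod 11).
    Reduce coefficients mod 11: 9·t ≡ 8 (mod 11).
    The inverse of 9 mod 11 is 5 (since 9·5 = 45 = 4·11 + 1), so t ≡ 5·8 = 40 ≡ 7 (mod 11).
    Then x = 223 + 273·7 = 2134, valid modulo lcm(273, 11) = 3003: x ≡ 2134 (mod 3003).
Verify against each original: 2134 mod 3 = 1, 2134 mod 13 = 2, 2134 mod 7 = 6, 2134 mod 11 = 0.

x ≡ 2134 (mod 3003).


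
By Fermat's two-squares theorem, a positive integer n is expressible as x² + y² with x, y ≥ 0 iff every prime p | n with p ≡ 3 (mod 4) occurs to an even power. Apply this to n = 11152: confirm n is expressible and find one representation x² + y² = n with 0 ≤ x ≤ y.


Step 1: Factor n = 11152 = 2^4 · 17 · 41.
Step 2: Check the mod-4 condition on each prime factor: 2 = 2 (special); 17 ≡ 1 (mod 4), exponent 1; 41 ≡ 1 (mod 4), exponent 1.
All primes ≡ 3 (mod 4) appear to even exponent (or don't appear), so by the two-squares theorem n IS expressible as a sum of two squares.
Step 3: Build a representation. Group n = k² · m with k = 4 and m = 17 · 41 = 697 (a product of primes ≡ 1 (mod 4)); a representation of m scales to one of n via (k·x)² + (k·y)² = k²(x² + y²). Each prime p ≡ 1 (mod 4) is itself a sum of two squares; find a² by testing p − a² for a perfect square:
  17: 17 − 1² = 16 = 4² ⇒ 17 = 1² + 4².
  41: 41 − 1² = 40, 41 − 2² = 37, 41 − 3² = 32, 41 − 4² = 25 = 5² ⇒ 41 = 4² + 5².
  Combine using the Brahmagupta–Fibonacci identity (a² + b²)(c² + d²) = (ac − bd)² + (ad + bc)² = (ac + bd)² + (ad − bc)²:
  17 · 41 = 697: from (1² + 4²)(4² + 5²), take (1·4 − 4·5, 1·5 + 4·4) = (4 − 20, 5 + 16) = (-16, 21); dropping signs (only squares matter) gives (16, 21); check 16² + 21² = 256 + 441 = 697 ✓.
  Scale by k = 4: (4·16, 4·21) = (64, 84).
Step 4: Order so x ≤ y and verify: 64² + 84² = 4096 + 7056 = 11152 = n. ✓

n = 11152 = 64² + 84² (one valid representation with x ≤ y).


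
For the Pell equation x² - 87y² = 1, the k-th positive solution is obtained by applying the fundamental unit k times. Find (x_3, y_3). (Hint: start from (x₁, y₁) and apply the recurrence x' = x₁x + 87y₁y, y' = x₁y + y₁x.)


Step 1: Find the fundamental solution (x₁, y₁) of x² - 87y² = 1.
  Expand √87 as a continued fraction. a₀ = ⌊√87⌋ = 9; iterate m_{k+1} = d_k·a_k − m_k, d_{k+1} = (87 − m_{k+1}²)/d_k, a_{k+1} = ⌊(a₀ + m_{k+1})/d_{k+1}⌋ (starting m₀ = 0, d₀ = 1), with convergents p_k = a_k·p_{k-1} + p_{k-2}, q_k = a_k·q_{k-1} + q_{k-2} (p₋₁ = 1, q₋₁ = 0):
  k = 0: a₀ = 9; p₀/q₀ = 9/1; p₀² − 87·q₀² = 81 − 87 = -6.
  k = 1: m = 9, d = 6, a = ⌊(9 + 9)/6⌋ = 3; p/q = (3·9 + 1)/(3·1 + 0) = 28/3; p² − 87·q² = 784 − 783 = 1.
  The first convergent with p² − 87·q² = 1 gives the fundamental solution (x₁, y₁) = (28, 3).
Step 2: Apply the recurrence (x_{n+1}, y_{n+1}) = (x₁x_n + 87y₁y_n, x₁y_n + y₁x_n) repeatedly.
  From (x_1, y_1) = (28, 3): x_2 = 28·28 + 87·3·3 = 1567; y_2 = 28·3 + 3·28 = 168.
  From (x_2, y_2) = (1567, 168): x_3 = 28·1567 + 87·3·168 = 87724; y_3 = 28·168 + 3·1567 = 9405.
Step 3: Verify x_3² - 87·y_3² = 7695500176 - 7695500175 = 1 (should be 1). ✓

(x_1, y_1) = (28, 3); (x_3, y_3) = (87724, 9405).


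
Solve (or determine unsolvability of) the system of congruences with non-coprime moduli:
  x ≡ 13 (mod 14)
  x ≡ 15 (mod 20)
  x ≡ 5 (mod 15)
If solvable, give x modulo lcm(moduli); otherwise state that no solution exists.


Moduli 14, 20, 15 are not pairwise coprime, so CRT works modulo lcm(m_i) when all pairwise compatibility conditions hold.
Pairwise compatibility: gcd(m_i, m_j) must divide a_i - a_j for every pair.
Merge one congruence at a time:
  Start: x ≡ 13 (mod 14).
  Combine with x ≡ 15 (mod 20): gcd(14, 20) = 2; 15 - 13 = 2, which IS divisible by 2, so compatible.
    Write x = 13 + 14·t and substitute into x ≡ 15 (mod 20): 14·t ≡ 15 − 13 = 2 (mod 20).
    Divide the congruence (and modulus) by g = 2: 7·t ≡ 1 (mod 10).
    The inverse of 7 mod 10 is 3 (since 7·3 = 21 = 2·10 + 1), so t ≡ 3·1 = 3 ≡ 3 (mod 10).
    Then x = 13 + 14·3 = 55, valid modulo lcm(14, 20) = 140: x ≡ 55 (mod 140).
  Combine with x ≡ 5 (mod 15): gcd(140, 15) = 5; 5 - 55 = -50, which IS divisible by 5, so compatible.
    Write x = 55 + 140·t and substitute into x ≡ 5 (mod 15): 140·t ≡ 5 − 55 = -50 (mod 15).
    Divide the congruence (and modulus) by g = 5: 28·t ≡ -10 (mod 3).
    Reduce coefficients mod 3: 1·t ≡ 2 (mod 3).
    So t ≡ 2 (mod 3).
    Then x = 55 + 140·2 = 335, valid modulo lcm(140, 15) = 420: x ≡ 335 (mod 420).
Verify: 335 mod 14 = 13, 335 mod 20 = 15, 335 mod 15 = 5.

x ≡ 335 (mod 420).


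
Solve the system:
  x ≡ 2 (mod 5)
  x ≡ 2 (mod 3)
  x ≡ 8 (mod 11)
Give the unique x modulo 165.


Moduli 5, 3, 11 are pairwise coprime; by CRT there is a unique solution modulo M = 5 · 3 · 11 = 165.
Solve pairwise, accumulating the modulus:
  Start with x ≡ 2 (mod 5).
  Combine with x ≡ 2 (mod 3): since gcd(5, 3) = 1, we get a unique residue mod 15.
    Write x = 2 + 5·t and substitute into x ≡ 2 (mod 3): 5·t ≡ 2 − 2 = 0 (mod 3).
    Reduce coefficients mod 3: 2·t ≡ 0 (mod 3).
    The inverse of 2 mod 3 is 2 (since 2·2 = 4 = 1·3 + 1), so t ≡ 2·0 = 0 ≡ 0 (mod 3).
    Then x = 2 + 5·0 = 2, valid modulo lcm(5, 3) = 15: x ≡ 2 (mod 15).
  Combine with x ≡ 8 (mod 11): since gcd(15, 11) = 1, we get a unique residue mod 165.
    Write x = 2 + 15·t and substitute into x ≡ 8 (mod 11): 15·t ≡ 8 − 2 = 6 (mod 11).
    Reduce coefficients mod 11: 4·t ≡ 6 (mod 11).
    The inverse of 4 mod 11 is 3 (since 4·3 = 12 = 1·11 + 1), so t ≡ 3·6 = 18 ≡ 7 (mod 11).
    Then x = 2 + 15·7 = 107, valid modulo lcm(15, 11) = 165: x ≡ 107 (mod 165).
Verify: 107 mod 5 = 2 ✓, 107 mod 3 = 2 ✓, 107 mod 11 = 8 ✓.

x ≡ 107 (mod 165).


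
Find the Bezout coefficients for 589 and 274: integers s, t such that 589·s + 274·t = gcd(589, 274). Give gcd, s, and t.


Euclidean algorithm on (589, 274) — divide until remainder is 0:
  589 = 2 · 274 + 41
  274 = 6 · 41 + 28
  41 = 1 · 28 + 13
  28 = 2 · 13 + 2
  13 = 6 · 2 + 1
  2 = 2 · 1 + 0
gcd(589, 274) = 1.
Track Bezout coefficients alongside the remainders: start with r₀ = 589 = a·1 + b·0 (s = 1, t = 0) and r₁ = 274 = a·0 + b·1 (s = 0, t = 1); each new remainder r_{k+1} = r_{k-1} − q_k·r_k inherits s_{k+1} = s_{k-1} − q_k·s_k, t_{k+1} = t_{k-1} − q_k·t_k, so r_k = a·s_k + b·t_k at every step:
  q = 2: r = 41, s = 1 − 2·0 = 1, t = 0 − 2·1 = -2  (check: 589·1 + 274·(-2) = 41)
  q = 6: r = 28, s = 0 − 6·1 = -6, t = 1 − 6·(-2) = 13  (check: 589·(-6) + 274·13 = 28)
  q = 1: r = 13, s = 1 − 1·(-6) = 7, t = -2 − 1·13 = -15  (check: 589·7 + 274·(-15) = 13)
  q = 2: r = 2, s = -6 − 2·7 = -20, t = 13 − 2·(-15) = 43  (check: 589·(-20) + 274·43 = 2)
  q = 6: r = 1, s = 7 − 6·(-20) = 127, t = -15 − 6·43 = -273  (check: 589·127 + 274·(-273) = 1)
The row with r = 1 (the gcd) gives the Bezout coefficients s = 127, t = -273.
Result: 589 · (127) + 274 · (-273) = 1.

gcd(589, 274) = 1; s = 127, t = -273 (check: 589·127 + 274·(-273) = 1).


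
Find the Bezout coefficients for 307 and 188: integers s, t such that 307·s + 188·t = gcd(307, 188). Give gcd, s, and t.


Euclidean algorithm on (307, 188) — divide until remainder is 0:
  307 = 1 · 188 + 119
  188 = 1 · 119 + 69
  119 = 1 · 69 + 50
  69 = 1 · 50 + 19
  50 = 2 · 19 + 12
  19 = 1 · 12 + 7
  12 = 1 · 7 + 5
  7 = 1 · 5 + 2
  5 = 2 · 2 + 1
  2 = 2 · 1 + 0
gcd(307, 188) = 1.
Track Bezout coefficients alongside the remainders: start with r₀ = 307 = a·1 + b·0 (s = 1, t = 0) and r₁ = 188 = a·0 + b·1 (s = 0, t = 1); each new remainder r_{k+1} = r_{k-1} − q_k·r_k inherits s_{k+1} = s_{k-1} − q_k·s_k, t_{k+1} = t_{k-1} − q_k·t_k, so r_k = a·s_k + b·t_k at every step:
  q = 1: r = 119, s = 1 − 1·0 = 1, t = 0 − 1·1 = -1  (check: 307·1 + 188·(-1) = 119)
  q = 1: r = 69, s = 0 − 1·1 = -1, t = 1 − 1·(-1) = 2  (check: 307·(-1) + 188·2 = 69)
  q = 1: r = 50, s = 1 − 1·(-1) = 2, t = -1 − 1·2 = -3  (check: 307·2 + 188·(-3) = 50)
  q = 1: r = 19, s = -1 − 1·2 = -3, t = 2 − 1·(-3) = 5  (check: 307·(-3) + 188·5 = 19)
  q = 2: r = 12, s = 2 − 2·(-3) = 8, t = -3 − 2·5 = -13  (check: 307·8 + 188·(-13) = 12)
  q = 1: r = 7, s = -3 − 1·8 = -11, t = 5 − 1·(-13) = 18  (check: 307·(-11) + 188·18 = 7)
  q = 1: r = 5, s = 8 − 1·(-11) = 19, t = -13 − 1·18 = -31  (check: 307·19 + 188·(-31) = 5)
  q = 1: r = 2, s = -11 − 1·19 = -30, t = 18 − 1·(-31) = 49  (check: 307·(-30) + 188·49 = 2)
  q = 2: r = 1, s = 19 − 2·(-30) = 79, t = -31 − 2·49 = -129  (check: 307·79 + 188·(-129) = 1)
The row with r = 1 (the gcd) gives the Bezout coefficients s = 79, t = -129.
Result: 307 · (79) + 188 · (-129) = 1.

gcd(307, 188) = 1; s = 79, t = -129 (check: 307·79 + 188·(-129) = 1).


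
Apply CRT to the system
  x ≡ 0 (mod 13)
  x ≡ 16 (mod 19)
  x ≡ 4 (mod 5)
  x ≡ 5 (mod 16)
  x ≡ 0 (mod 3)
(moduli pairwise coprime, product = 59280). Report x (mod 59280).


Product of moduli M = 13 · 19 · 5 · 16 · 3 = 59280.
Merge one congruence at a time:
  Start: x ≡ 0 (mod 13).
  Combine with x ≡ 16 (mod 19); new modulus lcm = 247.
    Write x = 0 + 13·t and substitute into x ≡ 16 (mod 19): 13·t ≡ 16 − 0 = 16 (mod 19).
    The inverse of 13 mod 19 is 3 (since 13·3 = 39 = 2·19 + 1), so t ≡ 3·16 = 48 ≡ 10 (mod 19).
    Then x = 0 + 13·10 = 130, valid modulo lcm(13, 19) = 247: x ≡ 130 (mod 247).
  Combine with x ≡ 4 (mod 5); new modulus lcm = 1235.
    Write x = 130 + 247·t and substitute into x ≡ 4 (mod 5): 247·t ≡ 4 − 130 = -126 (mod 5).
    Reduce coefficients mod 5: 2·t ≡ 4 (mod 5).
    The inverse of 2 mod 5 is 3 (since 2·3 = 6 = 1·5 + 1), so t ≡ 3·4 = 12 ≡ 2 (mod 5).
    Then x = 130 + 247·2 = 624, valid modulo lcm(247, 5) = 1235: x ≡ 624 (mod 1235).
  Combine with x ≡ 5 (mod 16); new modulus lcm = 19760.
    Write x = 624 + 1235·t and substitute into x ≡ 5 (mod 16): 1235·t ≡ 5 − 624 = -619 (mod 16).
    Reduce coefficients mod 16: 3·t ≡ 5 (mod 16).
    The inverse of 3 mod 16 is 11 (since 3·11 = 33 = 2·16 + 1), so t ≡ 11·5 = 55 ≡ 7 (mod 16).
    Then x = 624 + 1235·7 = 9269, valid modulo lcm(1235, 16) = 19760: x ≡ 9269 (mod 19760).
  Combine with x ≡ 0 (mod 3); new modulus lcm = 59280.
    Write x = 9269 + 19760·t and substitute into x ≡ 0 (mod 3): 19760·t ≡ 0 − 9269 = -9269 (mod 3).
    Reduce coefficients mod 3: 2·t ≡ 1 (mod 3).
    The inverse of 2 mod 3 is 2 (since 2·2 = 4 = 1·3 + 1), so t ≡ 2·1 = 2 ≡ 2 (mod 3).
    Then x = 9269 + 19760·2 = 48789, valid modulo lcm(19760, 3) = 59280: x ≡ 48789 (mod 59280).
Verify against each original: 48789 mod 13 = 0, 48789 mod 19 = 16, 48789 mod 5 = 4, 48789 mod 16 = 5, 48789 mod 3 = 0.

x ≡ 48789 (mod 59280).


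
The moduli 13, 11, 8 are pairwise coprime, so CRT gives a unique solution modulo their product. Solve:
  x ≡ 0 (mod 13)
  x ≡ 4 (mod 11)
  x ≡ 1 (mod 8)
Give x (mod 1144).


Moduli 13, 11, 8 are pairwise coprime; by CRT there is a unique solution modulo M = 13 · 11 · 8 = 1144.
Solve pairwise, accumulating the modulus:
  Start with x ≡ 0 (mod 13).
  Combine with x ≡ 4 (mod 11): since gcd(13, 11) = 1, we get a unique residue mod 143.
    Write x = 0 + 13·t and substitute into x ≡ 4 (mod 11): 13·t ≡ 4 − 0 = 4 (mod 11).
    Reduce coefficients mod 11: 2·t ≡ 4 (mod 11).
    The inverse of 2 mod 11 is 6 (since 2·6 = 12 = 1·11 + 1), so t ≡ 6·4 = 24 ≡ 2 (mod 11).
    Then x = 0 + 13·2 = 26, valid modulo lcm(13, 11) = 143: x ≡ 26 (mod 143).
  Combine with x ≡ 1 (mod 8): since gcd(143, 8) = 1, we get a unique residue mod 1144.
    Write x = 26 + 143·t and substitute into x ≡ 1 (mod 8): 143·t ≡ 1 − 26 = -25 (mod 8).
    Reduce coefficients mod 8: 7·t ≡ 7 (mod 8).
    The inverse of 7 mod 8 is 7 (since 7·7 = 49 = 6·8 + 1), so t ≡ 7·7 = 49 ≡ 1 (mod 8).
    Then x = 26 + 143·1 = 169, valid modulo lcm(143, 8) = 1144: x ≡ 169 (mod 1144).
Verify: 169 mod 13 = 0 ✓, 169 mod 11 = 4 ✓, 169 mod 8 = 1 ✓.

x ≡ 169 (mod 1144).


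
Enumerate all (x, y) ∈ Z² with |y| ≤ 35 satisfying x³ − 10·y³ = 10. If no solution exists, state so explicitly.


The equation is x³ - 10y³ = 10. For fixed y, x³ = 10·y³ + 10, so a solution requires the RHS to be a perfect cube.
Strategy: iterate y from -35 to 35, compute RHS = 10·y³ + 10, and check whether it is a (positive or negative) perfect cube.
Check small values of y:
  y = 0: RHS = 10 is not a perfect cube.
  y = 1: RHS = 20 is not a perfect cube.
  y = -1: RHS = 0 = (0)³ ⇒ x = 0 works.
  y = 2: RHS = 90 is not a perfect cube.
  y = -2: RHS = -70 is not a perfect cube.
  y = 3: RHS = 280 is not a perfect cube.
  y = -3: RHS = -260 is not a perfect cube.
Continuing the search up to |y| = 35 finds no further solutions beyond those listed.
Collected solutions: (0, -1).

Solutions (with |y| ≤ 35): (0, -1).


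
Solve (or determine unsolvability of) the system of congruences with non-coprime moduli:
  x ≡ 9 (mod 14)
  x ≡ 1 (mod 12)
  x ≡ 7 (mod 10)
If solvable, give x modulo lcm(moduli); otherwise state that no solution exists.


Moduli 14, 12, 10 are not pairwise coprime, so CRT works modulo lcm(m_i) when all pairwise compatibility conditions hold.
Pairwise compatibility: gcd(m_i, m_j) must divide a_i - a_j for every pair.
Merge one congruence at a time:
  Start: x ≡ 9 (mod 14).
  Combine with x ≡ 1 (mod 12): gcd(14, 12) = 2; 1 - 9 = -8, which IS divisible by 2, so compatible.
    Write x = 9 + 14·t and substitute into x ≡ 1 (mod 12): 14·t ≡ 1 − 9 = -8 (mod 12).
    Divide the congruence (and modulus) by g = 2: 7·t ≡ -4 (mod 6).
    Reduce coefficients mod 6: 1·t ≡ 2 (mod 6).
    So t ≡ 2 (mod 6).
    Then x = 9 + 14·2 = 37, valid modulo lcm(14, 12) = 84: x ≡ 37 (mod 84).
  Combine with x ≡ 7 (mod 10): gcd(84, 10) = 2; 7 - 37 = -30, which IS divisible by 2, so compatible.
    Write x = 37 + 84·t and substitute into x ≡ 7 (mod 10): 84·t ≡ 7 − 37 = -30 (mod 10).
    Divide the congruence (and modulus) by g = 2: 42·t ≡ -15 (mod 5).
    Reduce coefficients mod 5: 2·t ≡ 0 (mod 5).
    The inverse of 2 mod 5 is 3 (since 2·3 = 6 = 1·5 + 1), so t ≡ 3·0 = 0 ≡ 0 (mod 5).
    Then x = 37 + 84·0 = 37, valid modulo lcm(84, 10) = 420: x ≡ 37 (mod 420).
Verify: 37 mod 14 = 9, 37 mod 12 = 1, 37 mod 10 = 7.

x ≡ 37 (mod 420).


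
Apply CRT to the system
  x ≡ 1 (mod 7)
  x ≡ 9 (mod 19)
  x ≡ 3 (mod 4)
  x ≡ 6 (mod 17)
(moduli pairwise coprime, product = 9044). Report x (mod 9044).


Product of moduli M = 7 · 19 · 4 · 17 = 9044.
Merge one congruence at a time:
  Start: x ≡ 1 (mod 7).
  Combine with x ≡ 9 (mod 19); new modulus lcm = 133.
    Write x = 1 + 7·t and substitute into x ≡ 9 (mod 19): 7·t ≡ 9 − 1 = 8 (mod 19).
    The inverse of 7 mod 19 is 11 (since 7·11 = 77 = 4·19 + 1), so t ≡ 11·8 = 88 ≡ 12 (mod 19).
    Then x = 1 + 7·12 = 85, valid modulo lcm(7, 19) = 133: x ≡ 85 (mod 133).
  Combine with x ≡ 3 (mod 4); new modulus lcm = 532.
    Write x = 85 + 133·t and substitute into x ≡ 3 (mod 4): 133·t ≡ 3 − 85 = -82 (mod 4).
    Reduce coefficients mod 4: 1·t ≡ 2 (mod 4).
    So t ≡ 2 (mod 4).
    Then x = 85 + 133·2 = 351, valid modulo lcm(133, 4) = 532: x ≡ 351 (mod 532).
  Combine with x ≡ 6 (mod 17); new modulus lcm = 9044.
    Write x = 351 + 532·t and substitute into x ≡ 6 (mod 17): 532·t ≡ 6 − 351 = -345 (mod 17).
    Reduce coefficients mod 17: 5·t ≡ 12 (mod 17).
    The inverse of 5 mod 17 is 7 (since 5·7 = 35 = 2·17 + 1), so t ≡ 7·12 = 84 ≡ 16 (mod 17).
    Then x = 351 + 532·16 = 8863, valid modulo lcm(532, 17) = 9044: x ≡ 8863 (mod 9044).
Verify against each original: 8863 mod 7 = 1, 8863 mod 19 = 9, 8863 mod 4 = 3, 8863 mod 17 = 6.

x ≡ 8863 (mod 9044).
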